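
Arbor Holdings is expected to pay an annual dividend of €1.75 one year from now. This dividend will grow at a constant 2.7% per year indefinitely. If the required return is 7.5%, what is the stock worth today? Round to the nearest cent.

Growing perpetuity: P = D₁ / (r − g) = €1.7500 / (0.075 − 0.027) = €36.46

€36.46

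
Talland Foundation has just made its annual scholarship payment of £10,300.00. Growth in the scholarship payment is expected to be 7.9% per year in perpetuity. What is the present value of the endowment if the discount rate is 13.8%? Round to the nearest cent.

£188367.80

D₁ = D₀ × (1 + g) = £10,300.00 × 1.079 = £11,113.7000
Growing perpetuity: P = D₁ / (r − g) = £11,113.7000 / (0.138 − 0.079) = £188,367.80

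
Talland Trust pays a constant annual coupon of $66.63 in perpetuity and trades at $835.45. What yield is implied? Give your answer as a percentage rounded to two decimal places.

P = C/r ⇒ r = C/P = $66.63/$835.45 = 0.079753

7.98%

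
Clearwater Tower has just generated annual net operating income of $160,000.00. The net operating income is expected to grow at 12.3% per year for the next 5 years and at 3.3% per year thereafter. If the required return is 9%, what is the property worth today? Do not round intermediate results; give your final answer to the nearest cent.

D_1 = 179680.00000
D_2 = 201780.64000
D_3 = 226599.65872
D_4 = 254471.41674
D_5 = 285771.40100
Terminal value at year 5: TV = D_5×(1+g_2)/(r−g_2) = 295201.85723/0.057 = 5178979.95149
P_0 = D_1/(1+r)^1 + D_2/(1+r)^2 + D_3/(1+r)^3 + D_4/(1+r)^4 + D_5/(1+r)^5 + TV/(1+r)^5
    = 164844.03670 + 169834.72772 + 174976.51305 + 180273.96712 + 185731.80282 + 3365981.61948 = 4241642.66688

$4241642.67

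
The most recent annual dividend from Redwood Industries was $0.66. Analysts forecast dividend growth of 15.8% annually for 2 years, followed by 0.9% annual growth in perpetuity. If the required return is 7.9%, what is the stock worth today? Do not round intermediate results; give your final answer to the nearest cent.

D_1 = 0.76428
D_2 = 0.88504
Terminal value at year 2: TV = D_2×(1+g_2)/(r−g_2) = 0.89300/0.07 = 12.75717
P_0 = D_1/(1+r)^1 + D_2/(1+r)^2 + TV/(1+r)^2
    = 0.70832 + 0.76018 + 10.95750 = 12.42600

$12.43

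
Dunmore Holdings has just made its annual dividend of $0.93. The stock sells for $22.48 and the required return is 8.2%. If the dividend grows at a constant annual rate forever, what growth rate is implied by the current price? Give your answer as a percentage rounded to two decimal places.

P = D₀(1+g)/(r−g) ⇒ P(r−g) = D₀(1+g) ⇒ g(P+D₀) = P·r − D₀
g = (P·r − D₀)/(P + D₀) = ($22.48×0.082 − $0.93) / ($22.48 + $0.93) = 0.039016

3.90%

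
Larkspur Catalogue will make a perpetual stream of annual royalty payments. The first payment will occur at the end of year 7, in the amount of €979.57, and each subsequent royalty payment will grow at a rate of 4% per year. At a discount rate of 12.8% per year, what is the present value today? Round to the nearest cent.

€5403.79

Value at end of year 6: C₁ / (r − g) = €979.57 / (0.128 − 0.04) = €11,131.4773
Discount to today: PV = €11,131.4773 / (1 + 0.128)^6 = €11,131.4773 / 2.059940 = €5,403.79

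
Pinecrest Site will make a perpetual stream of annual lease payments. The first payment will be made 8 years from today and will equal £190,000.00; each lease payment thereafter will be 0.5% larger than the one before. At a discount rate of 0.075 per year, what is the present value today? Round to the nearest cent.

£1636049.02

Value at end of year 7: C₁ / (r − g) = £190,000.00 / (0.075 − 0.005) = £2,714,285.7143
Discount to today: PV = £2,714,285.7143 / (1 + 0.075)^7 = £2,714,285.7143 / 1.659049 = £1,636,049.02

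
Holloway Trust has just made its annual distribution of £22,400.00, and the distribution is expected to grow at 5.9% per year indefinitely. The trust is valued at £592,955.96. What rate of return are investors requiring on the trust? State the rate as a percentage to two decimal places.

9.90%

D₁ = £22,400.00 × 1.059 = £23,721.6000
P = D₁/(r − g) ⇒ r = D₁/P + g = £23,721.6000/£592,955.96 + 0.059 = 0.040006 + 0.059 = 0.099006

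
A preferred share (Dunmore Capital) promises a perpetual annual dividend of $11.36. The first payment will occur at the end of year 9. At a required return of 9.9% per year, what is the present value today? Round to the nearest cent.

$53.92

Value at end of year 8: C / r = $11.36 / 0.099 = $114.7475
Discount to today: PV = $114.7475 / (1 + 0.099)^8 = $114.7475 / 2.128049 = $53.92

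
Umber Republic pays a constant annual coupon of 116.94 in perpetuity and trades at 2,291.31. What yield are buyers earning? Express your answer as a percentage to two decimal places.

5.10%

P = C/r ⇒ r = C/P = 116.94/2,291.31 = 0.051036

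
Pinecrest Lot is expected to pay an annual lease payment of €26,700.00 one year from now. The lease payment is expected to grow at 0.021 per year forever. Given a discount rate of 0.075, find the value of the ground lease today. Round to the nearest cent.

Growing perpetuity: P = D₁ / (r − g) = €26,700.0000 / (0.075 − 0.021) = €494,444.44

€494444.44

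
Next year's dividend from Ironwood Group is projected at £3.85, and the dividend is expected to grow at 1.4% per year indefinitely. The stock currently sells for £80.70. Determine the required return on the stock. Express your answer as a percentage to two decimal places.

6.17%

P = D₁/(r − g) ⇒ r = D₁/P + g = £3.8500/£80.70 + 0.014 = 0.047708 + 0.014 = 0.061708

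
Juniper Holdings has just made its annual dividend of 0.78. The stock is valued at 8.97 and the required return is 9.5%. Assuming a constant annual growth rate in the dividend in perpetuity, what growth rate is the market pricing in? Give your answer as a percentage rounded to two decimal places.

0.74%

P = D₀(1+g)/(r−g) ⇒ P(r−g) = D₀(1+g) ⇒ g(P+D₀) = P·r − D₀
g = (P·r − D₀)/(P + D₀) = (8.97×0.095 − 0.78) / (8.97 + 0.78) = 0.007400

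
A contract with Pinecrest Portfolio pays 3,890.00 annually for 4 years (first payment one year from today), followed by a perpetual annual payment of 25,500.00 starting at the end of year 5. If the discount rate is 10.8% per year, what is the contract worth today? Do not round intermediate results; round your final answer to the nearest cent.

168779.96

PV of 4-year annuity: 3,890.00 × [1 − (1+0.108)^−4] / 0.108 = 12120.22976
Perpetuity value at year 4: 25,500.00 / 0.108 = 236111.11111
PV of perpetuity: 236111.11111 / (1+0.108)^4 = 156659.73349
Total PV = 12120.22976 + 156659.73349 = 168779.96325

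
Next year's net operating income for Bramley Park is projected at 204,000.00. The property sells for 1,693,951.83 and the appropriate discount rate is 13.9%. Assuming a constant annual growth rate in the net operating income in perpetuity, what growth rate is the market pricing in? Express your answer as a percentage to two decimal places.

1.86%

P = D₁/(r−g) ⇒ g = r − D₁/P = 0.139 − 204,000.00/1,693,951.83 = 0.018572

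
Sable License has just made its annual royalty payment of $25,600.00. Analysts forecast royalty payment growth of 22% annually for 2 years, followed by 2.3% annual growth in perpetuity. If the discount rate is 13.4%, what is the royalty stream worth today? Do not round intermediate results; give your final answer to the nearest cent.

D_1 = 31232.00000
D_2 = 38103.04000
Terminal value at year 2: TV = D_2×(1+g_2)/(r−g_2) = 38979.40992/0.111 = 351165.85514
P_0 = D_1/(1+r)^1 + D_2/(1+r)^2 + TV/(1+r)^2
    = 27541.44621 + 29630.12731 + 273077.65984 = 330249.23336

$330249.23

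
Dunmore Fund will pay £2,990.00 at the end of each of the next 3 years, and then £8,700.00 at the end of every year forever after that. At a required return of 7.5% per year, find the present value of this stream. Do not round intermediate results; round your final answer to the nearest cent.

£101151.00

PV of 3-year annuity: £2,990.00 × [1 − (1+0.075)^−3] / 0.075 = 7775.57196
Perpetuity value at year 3: £8,700.00 / 0.075 = 116000.00000
PV of perpetuity: 116000.00000 / (1+0.075)^3 = 93375.42606
Total PV = 7775.57196 + 93375.42606 = 101150.99803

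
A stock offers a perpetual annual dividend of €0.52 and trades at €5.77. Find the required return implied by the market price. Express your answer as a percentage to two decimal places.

P = C/r ⇒ r = C/P = €0.52/€5.77 = 0.090121

9.01%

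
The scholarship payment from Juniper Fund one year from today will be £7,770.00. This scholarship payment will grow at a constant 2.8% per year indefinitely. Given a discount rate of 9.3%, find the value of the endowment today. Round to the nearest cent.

Growing perpetuity: P = D₁ / (r − g) = £7,770.0000 / (0.093 − 0.028) = £119,538.46

£119538.46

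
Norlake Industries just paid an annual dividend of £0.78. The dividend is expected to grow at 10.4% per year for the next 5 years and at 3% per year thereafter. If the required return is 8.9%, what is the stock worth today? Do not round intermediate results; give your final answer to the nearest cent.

D_1 = 0.86112
D_2 = 0.95068
D_3 = 1.04955
D_4 = 1.15870
D_5 = 1.27920
Terminal value at year 5: TV = D_5×(1+g_2)/(r−g_2) = 1.31758/0.059 = 22.33187
P_0 = D_1/(1+r)^1 + D_2/(1+r)^2 + D_3/(1+r)^3 + D_4/(1+r)^4 + D_5/(1+r)^5 + TV/(1+r)^5
    = 0.79074 + 0.80164 + 0.81268 + 0.82387 + 0.83522 + 14.58095 = 18.64510

£18.65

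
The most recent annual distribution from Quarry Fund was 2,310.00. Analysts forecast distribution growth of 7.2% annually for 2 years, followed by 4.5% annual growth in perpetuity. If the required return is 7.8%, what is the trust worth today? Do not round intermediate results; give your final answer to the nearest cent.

76919.48

D_1 = 2476.32000
D_2 = 2654.61504
Terminal value at year 2: TV = D_2×(1+g_2)/(r−g_2) = 2774.07272/0.033 = 84062.80960
P_0 = D_1/(1+r)^1 + D_2/(1+r)^2 + TV/(1+r)^2
    = 2297.14286 + 2284.35728 + 72337.98039 = 76919.48052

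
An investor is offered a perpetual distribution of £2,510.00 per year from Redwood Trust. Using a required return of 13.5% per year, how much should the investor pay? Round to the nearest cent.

Level perpetuity: PV = C / r = £2,510.00 / 0.135 = £18,592.59

£18592.59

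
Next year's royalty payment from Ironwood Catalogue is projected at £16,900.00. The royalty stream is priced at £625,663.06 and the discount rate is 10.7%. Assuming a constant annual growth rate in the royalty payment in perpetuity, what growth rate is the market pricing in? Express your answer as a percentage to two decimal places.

8.00%

P = D₁/(r−g) ⇒ g = r − D₁/P = 0.107 − £16,900.00/£625,663.06 = 0.079989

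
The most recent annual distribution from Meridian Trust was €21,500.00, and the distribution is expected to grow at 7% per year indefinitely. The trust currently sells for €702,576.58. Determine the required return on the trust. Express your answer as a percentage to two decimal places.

10.27%

D₁ = €21,500.00 × 1.07 = €23,005.0000
P = D₁/(r − g) ⇒ r = D₁/P + g = €23,005.0000/€702,576.58 + 0.07 = 0.032744 + 0.07 = 0.102744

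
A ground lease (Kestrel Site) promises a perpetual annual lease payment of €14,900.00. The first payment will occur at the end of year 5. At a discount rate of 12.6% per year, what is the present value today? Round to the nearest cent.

Value at end of year 4: C / r = €14,900.00 / 0.126 = €118,253.9683
Discount to today: PV = €118,253.9683 / (1 + 0.126)^4 = €118,253.9683 / 1.607510 = €73,563.46

€73563.46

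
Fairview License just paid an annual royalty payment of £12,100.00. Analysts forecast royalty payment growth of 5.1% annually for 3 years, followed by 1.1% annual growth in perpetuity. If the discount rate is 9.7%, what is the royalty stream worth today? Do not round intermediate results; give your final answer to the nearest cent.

£158430.99

D_1 = 12717.10000
D_2 = 13365.67210
D_3 = 14047.32138
Terminal value at year 3: TV = D_3×(1+g_2)/(r−g_2) = 14201.84191/0.086 = 165137.69665
P_0 = D_1/(1+r)^1 + D_2/(1+r)^2 + D_3/(1+r)^3 + TV/(1+r)^3
    = 11592.61623 + 11106.50834 + 10640.78420 + 125091.07940 = 158430.98817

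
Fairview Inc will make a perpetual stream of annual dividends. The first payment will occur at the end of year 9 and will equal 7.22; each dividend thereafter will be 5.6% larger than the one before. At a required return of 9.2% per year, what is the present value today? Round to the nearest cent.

99.19

Value at end of year 8: C₁ / (r − g) = 7.22 / (0.092 − 0.056) = 200.5556
Discount to today: PV = 200.5556 / (1 + 0.092)^8 = 200.5556 / 2.022000 = 99.19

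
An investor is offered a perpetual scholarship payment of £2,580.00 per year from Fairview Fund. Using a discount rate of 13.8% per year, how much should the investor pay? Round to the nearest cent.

Level perpetuity: PV = C / r = £2,580.00 / 0.138 = £18,695.65

£18695.65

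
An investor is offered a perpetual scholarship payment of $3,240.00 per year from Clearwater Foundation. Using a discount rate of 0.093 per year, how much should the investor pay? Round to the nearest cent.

Level perpetuity: PV = C / r = $3,240.00 / 0.093 = $34,838.71

$34838.71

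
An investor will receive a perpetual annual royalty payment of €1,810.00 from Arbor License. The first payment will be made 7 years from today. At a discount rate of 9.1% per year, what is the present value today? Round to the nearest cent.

€11794.75

Value at end of year 6: C / r = €1,810.00 / 0.091 = €19,890.1099
Discount to today: PV = €19,890.1099 / (1 + 0.091)^6 = €19,890.1099 / 1.686353 = €11,794.75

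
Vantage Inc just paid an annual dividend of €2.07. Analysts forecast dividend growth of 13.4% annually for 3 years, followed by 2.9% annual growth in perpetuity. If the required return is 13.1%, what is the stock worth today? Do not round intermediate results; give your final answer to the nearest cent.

D_1 = 2.34738
D_2 = 2.66193
D_3 = 3.01863
Terminal value at year 3: TV = D_3×(1+g_2)/(r−g_2) = 3.10617/0.102 = 30.45262
P_0 = D_1/(1+r)^1 + D_2/(1+r)^2 + D_3/(1+r)^3 + TV/(1+r)^3
    = 2.07549 + 2.08100 + 2.08652 + 21.04926 = 27.29227

€27.29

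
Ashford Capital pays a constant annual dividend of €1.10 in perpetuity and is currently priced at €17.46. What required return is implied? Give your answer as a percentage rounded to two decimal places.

P = C/r ⇒ r = C/P = €1.10/€17.46 = 0.063001

6.30%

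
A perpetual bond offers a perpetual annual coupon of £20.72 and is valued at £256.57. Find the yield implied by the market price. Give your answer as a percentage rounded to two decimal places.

8.08%

P = C/r ⇒ r = C/P = £20.72/£256.57 = 0.080758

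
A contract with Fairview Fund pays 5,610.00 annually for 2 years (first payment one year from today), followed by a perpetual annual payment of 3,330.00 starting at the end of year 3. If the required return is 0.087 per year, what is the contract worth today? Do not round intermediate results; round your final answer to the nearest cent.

PV of 2-year annuity: 5,610.00 × [1 − (1+0.087)^−2] / 0.087 = 9908.91772
Perpetuity value at year 2: 3,330.00 / 0.087 = 38275.86207
PV of perpetuity: 38275.86207 / (1+0.087)^2 = 32394.09808
Total PV = 9908.91772 + 32394.09808 = 42303.01579

42303.02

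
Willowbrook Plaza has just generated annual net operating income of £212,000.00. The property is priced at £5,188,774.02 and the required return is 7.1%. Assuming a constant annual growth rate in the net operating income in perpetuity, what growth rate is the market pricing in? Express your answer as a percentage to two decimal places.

2.90%

P = D₀(1+g)/(r−g) ⇒ P(r−g) = D₀(1+g) ⇒ g(P+D₀) = P·r − D₀
g = (P·r − D₀)/(P + D₀) = (£5,188,774.02×0.071 − £212,000.00) / (£5,188,774.02 + £212,000.00) = 0.028959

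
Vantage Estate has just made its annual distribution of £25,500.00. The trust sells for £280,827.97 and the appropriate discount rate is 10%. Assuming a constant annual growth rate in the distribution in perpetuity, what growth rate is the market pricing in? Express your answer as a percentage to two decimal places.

P = D₀(1+g)/(r−g) ⇒ P(r−g) = D₀(1+g) ⇒ g(P+D₀) = P·r − D₀
g = (P·r − D₀)/(P + D₀) = (£280,827.97×0.1 − £25,500.00) / (£280,827.97 + £25,500.00) = 0.008431

0.84%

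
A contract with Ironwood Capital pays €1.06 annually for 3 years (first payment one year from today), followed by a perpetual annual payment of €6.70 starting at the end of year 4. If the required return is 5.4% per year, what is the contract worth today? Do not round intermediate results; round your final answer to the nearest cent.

PV of 3-year annuity: €1.06 × [1 − (1+0.054)^−3] / 0.054 = 2.86514
Perpetuity value at year 3: €6.70 / 0.054 = 124.07407
PV of perpetuity: 124.07407 / (1+0.054)^3 = 105.96421
Total PV = 2.86514 + 105.96421 = 108.82935

€108.83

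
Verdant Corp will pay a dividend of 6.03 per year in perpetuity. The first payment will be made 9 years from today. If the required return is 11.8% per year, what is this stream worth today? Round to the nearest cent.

Value at end of year 8: C / r = 6.03 / 0.118 = 51.1017
Discount to today: PV = 51.1017 / (1 + 0.118)^8 = 51.1017 / 2.440813 = 20.94

20.94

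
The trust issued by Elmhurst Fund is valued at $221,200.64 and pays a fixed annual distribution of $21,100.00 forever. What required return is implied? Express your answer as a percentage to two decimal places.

P = C/r ⇒ r = C/P = $21,100.00/$221,200.64 = 0.095389

9.54%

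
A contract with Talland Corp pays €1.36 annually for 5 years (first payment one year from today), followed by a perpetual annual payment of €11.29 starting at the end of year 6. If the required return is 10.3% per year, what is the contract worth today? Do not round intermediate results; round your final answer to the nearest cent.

PV of 5-year annuity: €1.36 × [1 − (1+0.103)^−5] / 0.103 = 5.11620
Perpetuity value at year 5: €11.29 / 0.103 = 109.61165
PV of perpetuity: 109.61165 / (1+0.103)^5 = 67.13966
Total PV = 5.11620 + 67.13966 = 72.25586

€72.26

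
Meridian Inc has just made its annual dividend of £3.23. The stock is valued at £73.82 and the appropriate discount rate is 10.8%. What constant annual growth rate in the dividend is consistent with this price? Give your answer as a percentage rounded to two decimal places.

P = D₀(1+g)/(r−g) ⇒ P(r−g) = D₀(1+g) ⇒ g(P+D₀) = P·r − D₀
g = (P·r − D₀)/(P + D₀) = (£73.82×0.108 − £3.23) / (£73.82 + £3.23) = 0.061552

6.16%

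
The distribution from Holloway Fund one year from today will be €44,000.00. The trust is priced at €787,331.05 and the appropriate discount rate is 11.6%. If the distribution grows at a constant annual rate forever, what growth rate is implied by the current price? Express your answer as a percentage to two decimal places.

P = D₁/(r−g) ⇒ g = r − D₁/P = 0.116 − €44,000.00/€787,331.05 = 0.060115

6.01%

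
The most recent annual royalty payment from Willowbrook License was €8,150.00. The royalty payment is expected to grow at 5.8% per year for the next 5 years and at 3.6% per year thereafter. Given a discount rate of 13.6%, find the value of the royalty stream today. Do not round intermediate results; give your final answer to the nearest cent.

€92249.56

D_1 = 8622.70000
D_2 = 9122.81660
D_3 = 9651.93996
D_4 = 10211.75248
D_5 = 10804.03412
Terminal value at year 5: TV = D_5×(1+g_2)/(r−g_2) = 11192.97935/0.1 = 111929.79353
P_0 = D_1/(1+r)^1 + D_2/(1+r)^2 + D_3/(1+r)^3 + D_4/(1+r)^4 + D_5/(1+r)^5 + TV/(1+r)^5
    = 7590.40493 + 7069.23276 + 6583.84530 + 6131.78550 + 5710.76502 + 59163.52556 = 92249.55907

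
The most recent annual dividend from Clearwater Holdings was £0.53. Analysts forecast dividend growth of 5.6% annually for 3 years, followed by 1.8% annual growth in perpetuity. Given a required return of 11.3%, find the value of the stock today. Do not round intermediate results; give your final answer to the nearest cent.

£6.28

D_1 = 0.55968
D_2 = 0.59102
D_3 = 0.62412
Terminal value at year 3: TV = D_3×(1+g_2)/(r−g_2) = 0.63535/0.095 = 6.68793
P_0 = D_1/(1+r)^1 + D_2/(1+r)^2 + D_3/(1+r)^3 + TV/(1+r)^3
    = 0.50286 + 0.47710 + 0.45267 + 4.85072 = 6.28335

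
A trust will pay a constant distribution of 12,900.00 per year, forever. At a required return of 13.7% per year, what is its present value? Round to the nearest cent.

94160.58

Level perpetuity: PV = C / r = 12,900.00 / 0.137 = 94,160.58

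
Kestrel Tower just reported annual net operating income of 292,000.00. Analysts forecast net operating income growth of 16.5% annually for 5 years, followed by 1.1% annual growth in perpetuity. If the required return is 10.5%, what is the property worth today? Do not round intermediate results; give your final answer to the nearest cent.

5806715.00

D_1 = 340180.00000
D_2 = 396309.70000
D_3 = 461700.80050
D_4 = 537881.43258
D_5 = 626631.86896
Terminal value at year 5: TV = D_5×(1+g_2)/(r−g_2) = 633524.81952/0.094 = 6739625.73954
P_0 = D_1/(1+r)^1 + D_2/(1+r)^2 + D_3/(1+r)^3 + D_4/(1+r)^4 + D_5/(1+r)^5 + TV/(1+r)^5
    = 307855.20362 + 324571.32327 + 342195.10553 + 360775.83524 + 380365.47336 + 4090952.05920 = 5806715.00023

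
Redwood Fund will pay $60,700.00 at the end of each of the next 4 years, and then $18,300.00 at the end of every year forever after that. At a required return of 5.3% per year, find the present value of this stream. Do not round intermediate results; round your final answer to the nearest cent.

$494589.47

PV of 4-year annuity: $60,700.00 × [1 − (1+0.053)^−4] / 0.053 = 213747.67630
Perpetuity value at year 4: $18,300.00 / 0.053 = 345283.01887
PV of perpetuity: 345283.01887 / (1+0.053)^4 = 280841.79191
Total PV = 213747.67630 + 280841.79191 = 494589.46821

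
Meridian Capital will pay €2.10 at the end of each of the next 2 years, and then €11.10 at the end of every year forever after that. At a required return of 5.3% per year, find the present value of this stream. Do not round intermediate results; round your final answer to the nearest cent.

PV of 2-year annuity: €2.10 × [1 − (1+0.053)^−2] / 0.053 = 3.88823
Perpetuity value at year 2: €11.10 / 0.053 = 209.43396
PV of perpetuity: 209.43396 / (1+0.053)^2 = 188.88191
Total PV = 3.88823 + 188.88191 = 192.77014

€192.77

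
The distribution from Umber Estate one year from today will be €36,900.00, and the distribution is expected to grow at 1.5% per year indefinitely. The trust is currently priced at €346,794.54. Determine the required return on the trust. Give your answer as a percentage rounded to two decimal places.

12.14%

P = D₁/(r − g) ⇒ r = D₁/P + g = €36,900.0000/€346,794.54 + 0.015 = 0.106403 + 0.015 = 0.121403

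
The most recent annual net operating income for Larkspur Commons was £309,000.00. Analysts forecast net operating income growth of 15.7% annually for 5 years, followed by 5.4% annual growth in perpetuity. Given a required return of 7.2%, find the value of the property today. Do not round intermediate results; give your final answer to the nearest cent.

D_1 = 357513.00000
D_2 = 413642.54100
D_3 = 478584.41994
D_4 = 553722.17387
D_5 = 640656.55516
Terminal value at year 5: TV = D_5×(1+g_2)/(r−g_2) = 675252.00914/0.018 = 37514000.50795
P_0 = D_1/(1+r)^1 + D_2/(1+r)^2 + D_3/(1+r)^3 + D_4/(1+r)^4 + D_5/(1+r)^5 + TV/(1+r)^5
    = 333500.93284 + 359944.57023 + 388484.95127 + 419288.32894 + 452534.13860 + 26498387.89353 = 28452140.81541

£28452140.82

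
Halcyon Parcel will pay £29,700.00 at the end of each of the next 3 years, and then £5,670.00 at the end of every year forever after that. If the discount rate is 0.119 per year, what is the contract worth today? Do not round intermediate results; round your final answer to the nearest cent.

£105462.39

PV of 3-year annuity: £29,700.00 × [1 − (1+0.119)^−3] / 0.119 = 71457.14885
Perpetuity value at year 3: £5,670.00 / 0.119 = 47647.05882
PV of perpetuity: 47647.05882 / (1+0.119)^3 = 34005.23950
Total PV = 71457.14885 + 34005.23950 = 105462.38835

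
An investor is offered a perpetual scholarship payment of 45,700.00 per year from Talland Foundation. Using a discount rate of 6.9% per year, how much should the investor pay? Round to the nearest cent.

662318.84

Level perpetuity: PV = C / r = 45,700.00 / 0.069 = 662,318.84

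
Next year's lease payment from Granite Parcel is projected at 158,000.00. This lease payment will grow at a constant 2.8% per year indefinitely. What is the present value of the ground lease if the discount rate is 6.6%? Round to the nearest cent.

Growing perpetuity: P = D₁ / (r − g) = 158,000.0000 / (0.066 − 0.028) = 4,157,894.74

4157894.74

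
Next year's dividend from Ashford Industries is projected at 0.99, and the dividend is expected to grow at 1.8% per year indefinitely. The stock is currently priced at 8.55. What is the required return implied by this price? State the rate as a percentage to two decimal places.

P = D₁/(r − g) ⇒ r = D₁/P + g = 0.9900/8.55 + 0.018 = 0.115789 + 0.018 = 0.133789

13.38%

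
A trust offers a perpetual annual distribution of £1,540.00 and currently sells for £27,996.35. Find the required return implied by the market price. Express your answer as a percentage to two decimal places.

5.50%

P = C/r ⇒ r = C/P = £1,540.00/£27,996.35 = 0.055007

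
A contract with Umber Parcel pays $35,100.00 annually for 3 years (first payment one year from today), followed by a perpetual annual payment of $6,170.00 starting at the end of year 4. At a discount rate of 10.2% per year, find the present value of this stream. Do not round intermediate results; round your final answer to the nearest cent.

$132182.26

PV of 3-year annuity: $35,100.00 × [1 − (1+0.102)^−3] / 0.102 = 86982.07489
Perpetuity value at year 3: $6,170.00 / 0.102 = 60490.19608
PV of perpetuity: 60490.19608 / (1+0.102)^3 = 45200.18462
Total PV = 86982.07489 + 45200.18462 = 132182.25951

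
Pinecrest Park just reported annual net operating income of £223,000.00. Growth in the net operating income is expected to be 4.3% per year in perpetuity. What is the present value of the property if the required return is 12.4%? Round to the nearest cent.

£2871469.14

D₁ = D₀ × (1 + g) = £223,000.00 × 1.043 = £232,589.0000
Growing perpetuity: P = D₁ / (r − g) = £232,589.0000 / (0.124 − 0.043) = £2,871,469.14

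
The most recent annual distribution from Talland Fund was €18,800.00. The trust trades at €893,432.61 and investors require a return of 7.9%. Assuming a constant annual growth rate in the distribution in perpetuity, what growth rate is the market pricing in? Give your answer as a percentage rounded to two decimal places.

5.68%

P = D₀(1+g)/(r−g) ⇒ P(r−g) = D₀(1+g) ⇒ g(P+D₀) = P·r − D₀
g = (P·r − D₀)/(P + D₀) = (€893,432.61×0.079 − €18,800.00) / (€893,432.61 + €18,800.00) = 0.056763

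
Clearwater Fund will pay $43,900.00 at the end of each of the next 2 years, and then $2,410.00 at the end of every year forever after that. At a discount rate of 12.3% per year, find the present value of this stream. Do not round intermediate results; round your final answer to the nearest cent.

PV of 2-year annuity: $43,900.00 × [1 − (1+0.123)^−2] / 0.123 = 73901.79752
Perpetuity value at year 2: $2,410.00 / 0.123 = 19593.49593
PV of perpetuity: 19593.49593 / (1+0.123)^2 = 15536.47243
Total PV = 73901.79752 + 15536.47243 = 89438.26994

$89438.27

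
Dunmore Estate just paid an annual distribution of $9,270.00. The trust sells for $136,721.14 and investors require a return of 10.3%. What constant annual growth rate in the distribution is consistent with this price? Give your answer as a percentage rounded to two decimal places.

P = D₀(1+g)/(r−g) ⇒ P(r−g) = D₀(1+g) ⇒ g(P+D₀) = P·r − D₀
g = (P·r − D₀)/(P + D₀) = ($136,721.14×0.103 − $9,270.00) / ($136,721.14 + $9,270.00) = 0.032963

3.30%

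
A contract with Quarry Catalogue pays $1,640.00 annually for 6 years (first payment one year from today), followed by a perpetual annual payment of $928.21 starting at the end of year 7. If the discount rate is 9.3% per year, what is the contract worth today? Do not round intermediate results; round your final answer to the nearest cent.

$13145.43

PV of 6-year annuity: $1,640.00 × [1 − (1+0.093)^−6] / 0.093 = 7291.56571
Perpetuity value at year 6: $928.21 / 0.093 = 9980.75269
PV of perpetuity: 9980.75269 / (1+0.093)^6 = 5853.85988
Total PV = 7291.56571 + 5853.85988 = 13145.42559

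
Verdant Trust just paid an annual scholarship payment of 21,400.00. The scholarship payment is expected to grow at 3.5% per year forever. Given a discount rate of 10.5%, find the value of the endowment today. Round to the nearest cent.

316414.29

D₁ = D₀ × (1 + g) = 21,400.00 × 1.035 = 22,149.0000
Growing perpetuity: P = D₁ / (r − g) = 22,149.0000 / (0.105 − 0.035) = 316,414.29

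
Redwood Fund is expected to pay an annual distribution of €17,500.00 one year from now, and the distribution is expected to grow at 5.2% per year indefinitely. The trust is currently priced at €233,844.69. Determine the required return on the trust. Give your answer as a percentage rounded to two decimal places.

12.68%

P = D₁/(r − g) ⇒ r = D₁/P + g = €17,500.0000/€233,844.69 + 0.052 = 0.074836 + 0.052 = 0.126836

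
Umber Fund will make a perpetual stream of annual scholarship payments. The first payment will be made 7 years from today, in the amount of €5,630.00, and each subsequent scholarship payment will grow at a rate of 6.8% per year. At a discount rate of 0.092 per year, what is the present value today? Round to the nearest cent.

€138344.32

Value at end of year 6: C₁ / (r − g) = €5,630.00 / (0.092 − 0.068) = €234,583.3333
Discount to today: PV = €234,583.3333 / (1 + 0.092)^6 = €234,583.3333 / 1.695649 = €138,344.32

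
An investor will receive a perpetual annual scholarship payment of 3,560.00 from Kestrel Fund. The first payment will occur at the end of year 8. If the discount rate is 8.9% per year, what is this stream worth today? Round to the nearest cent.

22022.41

Value at end of year 7: C / r = 3,560.00 / 0.089 = 40,000.0000
Discount to today: PV = 40,000.0000 / (1 + 0.089)^7 = 40,000.0000 / 1.816332 = 22,022.41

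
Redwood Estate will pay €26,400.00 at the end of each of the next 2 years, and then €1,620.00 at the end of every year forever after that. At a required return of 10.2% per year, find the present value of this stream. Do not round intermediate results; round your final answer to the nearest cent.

PV of 2-year annuity: €26,400.00 × [1 − (1+0.102)^−2] / 0.102 = 45695.50166
Perpetuity value at year 2: €1,620.00 / 0.102 = 15882.35294
PV of perpetuity: 15882.35294 / (1+0.102)^2 = 13078.31079
Total PV = 45695.50166 + 13078.31079 = 58773.81246

€58773.81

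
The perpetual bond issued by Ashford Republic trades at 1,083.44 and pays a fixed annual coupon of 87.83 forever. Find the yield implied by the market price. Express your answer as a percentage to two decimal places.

8.11%

P = C/r ⇒ r = C/P = 87.83/1,083.44 = 0.081066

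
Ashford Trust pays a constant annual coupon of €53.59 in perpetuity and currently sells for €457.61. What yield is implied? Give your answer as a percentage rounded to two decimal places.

11.71%

P = C/r ⇒ r = C/P = €53.59/€457.61 = 0.117108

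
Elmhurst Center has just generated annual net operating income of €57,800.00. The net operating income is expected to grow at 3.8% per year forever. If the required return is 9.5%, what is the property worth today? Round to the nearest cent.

D₁ = D₀ × (1 + g) = €57,800.00 × 1.038 = €59,996.4000
Growing perpetuity: P = D₁ / (r − g) = €59,996.4000 / (0.095 − 0.038) = €1,052,568.42

€1052568.42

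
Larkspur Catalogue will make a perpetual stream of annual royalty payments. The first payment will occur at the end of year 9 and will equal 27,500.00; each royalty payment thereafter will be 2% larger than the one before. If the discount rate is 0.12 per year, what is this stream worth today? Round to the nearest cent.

Value at end of year 8: C₁ / (r − g) = 27,500.00 / (0.12 − 0.02) = 275,000.0000
Discount to today: PV = 275,000.0000 / (1 + 0.12)^8 = 275,000.0000 / 2.475963 = 111,067.89

111067.89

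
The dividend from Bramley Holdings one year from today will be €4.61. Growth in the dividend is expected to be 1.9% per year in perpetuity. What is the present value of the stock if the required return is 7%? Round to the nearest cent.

Growing perpetuity: P = D₁ / (r − g) = €4.6100 / (0.07 − 0.019) = €90.39

€90.39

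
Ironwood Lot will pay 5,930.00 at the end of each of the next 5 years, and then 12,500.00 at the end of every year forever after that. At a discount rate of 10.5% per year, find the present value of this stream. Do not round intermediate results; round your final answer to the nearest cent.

94457.04

PV of 5-year annuity: 5,930.00 × [1 − (1+0.105)^−5] / 0.105 = 22195.14927
Perpetuity value at year 5: 12,500.00 / 0.105 = 119047.61905
PV of perpetuity: 119047.61905 / (1+0.105)^5 = 72261.89125
Total PV = 22195.14927 + 72261.89125 = 94457.04052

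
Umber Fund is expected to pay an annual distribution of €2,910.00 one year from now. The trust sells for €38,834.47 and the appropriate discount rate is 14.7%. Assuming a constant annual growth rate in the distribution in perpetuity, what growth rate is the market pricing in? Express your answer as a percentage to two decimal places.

P = D₁/(r−g) ⇒ g = r − D₁/P = 0.147 − €2,910.00/€38,834.47 = 0.072067

7.21%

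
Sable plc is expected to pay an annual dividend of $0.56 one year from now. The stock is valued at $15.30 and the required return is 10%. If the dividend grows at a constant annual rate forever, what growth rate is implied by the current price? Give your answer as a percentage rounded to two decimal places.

P = D₁/(r−g) ⇒ g = r − D₁/P = 0.1 − $0.56/$15.30 = 0.063399

6.34%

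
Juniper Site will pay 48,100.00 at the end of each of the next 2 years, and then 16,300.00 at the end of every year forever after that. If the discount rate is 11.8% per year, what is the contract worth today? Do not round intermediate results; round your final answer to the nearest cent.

PV of 2-year annuity: 48,100.00 × [1 − (1+0.118)^−2] / 0.118 = 81505.59554
Perpetuity value at year 2: 16,300.00 / 0.118 = 138135.59322
PV of perpetuity: 138135.59322 / (1+0.118)^2 = 110515.19390
Total PV = 81505.59554 + 110515.19390 = 192020.78944

192020.79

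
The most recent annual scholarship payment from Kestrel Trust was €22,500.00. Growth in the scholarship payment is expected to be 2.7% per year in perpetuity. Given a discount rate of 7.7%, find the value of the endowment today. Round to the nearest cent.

D₁ = D₀ × (1 + g) = €22,500.00 × 1.027 = €23,107.5000
Growing perpetuity: P = D₁ / (r − g) = €23,107.5000 / (0.077 − 0.027) = €462,150.00

€462150.00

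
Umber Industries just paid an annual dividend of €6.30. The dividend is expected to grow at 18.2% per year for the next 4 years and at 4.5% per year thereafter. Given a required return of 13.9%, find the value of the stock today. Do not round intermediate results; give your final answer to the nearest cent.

D_1 = 7.44660
D_2 = 8.80188
D_3 = 10.40382
D_4 = 12.29732
Terminal value at year 4: TV = D_4×(1+g_2)/(r−g_2) = 12.85070/0.094 = 136.70956
P_0 = D_1/(1+r)^1 + D_2/(1+r)^2 + D_3/(1+r)^3 + D_4/(1+r)^4 + TV/(1+r)^4
    = 6.53784 + 6.78466 + 7.04080 + 7.30660 + 81.22767 = 108.89757

€108.90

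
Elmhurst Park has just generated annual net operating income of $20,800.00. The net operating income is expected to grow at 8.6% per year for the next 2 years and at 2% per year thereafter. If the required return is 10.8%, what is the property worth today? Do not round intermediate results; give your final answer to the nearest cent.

$271981.16

D_1 = 22588.80000
D_2 = 24531.43680
Terminal value at year 2: TV = D_2×(1+g_2)/(r−g_2) = 25022.06554/0.088 = 284341.65382
P_0 = D_1/(1+r)^1 + D_2/(1+r)^2 + TV/(1+r)^2
    = 20387.00361 + 19982.20751 + 231611.95068 = 271981.16180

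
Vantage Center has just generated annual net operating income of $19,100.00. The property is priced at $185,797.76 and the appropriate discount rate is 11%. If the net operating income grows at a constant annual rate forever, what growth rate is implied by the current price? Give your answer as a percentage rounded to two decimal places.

0.65%

P = D₀(1+g)/(r−g) ⇒ P(r−g) = D₀(1+g) ⇒ g(P+D₀) = P·r − D₀
g = (P·r − D₀)/(P + D₀) = ($185,797.76×0.11 − $19,100.00) / ($185,797.76 + $19,100.00) = 0.006529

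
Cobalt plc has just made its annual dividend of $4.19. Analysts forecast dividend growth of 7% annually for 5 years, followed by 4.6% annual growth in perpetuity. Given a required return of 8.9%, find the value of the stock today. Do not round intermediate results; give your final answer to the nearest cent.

D_1 = 4.48330
D_2 = 4.79713
D_3 = 5.13293
D_4 = 5.49224
D_5 = 5.87669
Terminal value at year 5: TV = D_5×(1+g_2)/(r−g_2) = 6.14702/0.043 = 142.95394
P_0 = D_1/(1+r)^1 + D_2/(1+r)^2 + D_3/(1+r)^3 + D_4/(1+r)^4 + D_5/(1+r)^5 + TV/(1+r)^5
    = 4.11690 + 4.04507 + 3.97449 + 3.90515 + 3.83702 + 93.33762 = 113.21625

$113.22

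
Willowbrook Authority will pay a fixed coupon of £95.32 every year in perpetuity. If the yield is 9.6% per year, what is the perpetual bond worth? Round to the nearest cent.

Level perpetuity: PV = C / r = £95.32 / 0.096 = £992.92

£992.92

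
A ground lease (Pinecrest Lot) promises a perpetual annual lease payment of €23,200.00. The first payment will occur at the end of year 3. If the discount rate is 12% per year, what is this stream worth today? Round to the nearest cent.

Value at end of year 2: C / r = €23,200.00 / 0.12 = €193,333.3333
Discount to today: PV = €193,333.3333 / (1 + 0.12)^2 = €193,333.3333 / 1.254400 = €154,124.15

€154124.15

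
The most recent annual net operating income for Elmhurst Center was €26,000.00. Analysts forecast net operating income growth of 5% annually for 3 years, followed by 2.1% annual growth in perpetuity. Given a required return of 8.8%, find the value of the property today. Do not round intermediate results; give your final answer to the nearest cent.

€428804.72

D_1 = 27300.00000
D_2 = 28665.00000
D_3 = 30098.25000
Terminal value at year 3: TV = D_3×(1+g_2)/(r−g_2) = 30730.31325/0.067 = 458661.39179
P_0 = D_1/(1+r)^1 + D_2/(1+r)^2 + D_3/(1+r)^3 + TV/(1+r)^3
    = 25091.91176 + 24215.53985 + 23369.77651 + 356127.48974 = 428804.71786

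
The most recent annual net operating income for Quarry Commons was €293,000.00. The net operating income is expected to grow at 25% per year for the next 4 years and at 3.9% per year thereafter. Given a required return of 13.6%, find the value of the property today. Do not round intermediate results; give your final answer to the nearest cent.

€6097899.55

D_1 = 366250.00000
D_2 = 457812.50000
D_3 = 572265.62500
D_4 = 715332.03125
Terminal value at year 4: TV = D_4×(1+g_2)/(r−g_2) = 743229.98047/0.097 = 7662164.74710
P_0 = D_1/(1+r)^1 + D_2/(1+r)^2 + D_3/(1+r)^3 + D_4/(1+r)^4 + TV/(1+r)^4
    = 322403.16901 + 354757.00816 + 390357.62341 + 429530.83562 + 4600850.90940 = 6097899.54560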